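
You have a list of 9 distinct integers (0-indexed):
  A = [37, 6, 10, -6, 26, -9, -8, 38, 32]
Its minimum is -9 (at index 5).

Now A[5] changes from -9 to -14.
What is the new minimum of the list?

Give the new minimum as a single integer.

Old min = -9 (at index 5)
Change: A[5] -9 -> -14
Changed element WAS the min. Need to check: is -14 still <= all others?
  Min of remaining elements: -8
  New min = min(-14, -8) = -14

Answer: -14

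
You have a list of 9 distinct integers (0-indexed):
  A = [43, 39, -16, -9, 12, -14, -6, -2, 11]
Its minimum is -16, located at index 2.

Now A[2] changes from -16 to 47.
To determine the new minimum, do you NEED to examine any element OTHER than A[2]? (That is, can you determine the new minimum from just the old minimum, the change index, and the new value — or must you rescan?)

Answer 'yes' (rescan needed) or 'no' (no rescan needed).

Answer: yes

Derivation:
Old min = -16 at index 2
Change at index 2: -16 -> 47
Index 2 WAS the min and new value 47 > old min -16. Must rescan other elements to find the new min.
Needs rescan: yes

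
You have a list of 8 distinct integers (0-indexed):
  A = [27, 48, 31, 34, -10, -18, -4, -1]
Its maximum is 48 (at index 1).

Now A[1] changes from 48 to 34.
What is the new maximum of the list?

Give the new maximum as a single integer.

Answer: 34

Derivation:
Old max = 48 (at index 1)
Change: A[1] 48 -> 34
Changed element WAS the max -> may need rescan.
  Max of remaining elements: 34
  New max = max(34, 34) = 34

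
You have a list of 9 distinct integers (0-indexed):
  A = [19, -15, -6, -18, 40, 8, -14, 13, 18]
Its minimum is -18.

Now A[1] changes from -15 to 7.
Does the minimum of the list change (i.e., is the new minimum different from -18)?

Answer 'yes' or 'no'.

Old min = -18
Change: A[1] -15 -> 7
Changed element was NOT the min; min changes only if 7 < -18.
New min = -18; changed? no

Answer: no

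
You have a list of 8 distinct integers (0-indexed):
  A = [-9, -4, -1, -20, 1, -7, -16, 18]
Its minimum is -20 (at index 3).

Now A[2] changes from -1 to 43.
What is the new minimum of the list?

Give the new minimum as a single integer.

Answer: -20

Derivation:
Old min = -20 (at index 3)
Change: A[2] -1 -> 43
Changed element was NOT the old min.
  New min = min(old_min, new_val) = min(-20, 43) = -20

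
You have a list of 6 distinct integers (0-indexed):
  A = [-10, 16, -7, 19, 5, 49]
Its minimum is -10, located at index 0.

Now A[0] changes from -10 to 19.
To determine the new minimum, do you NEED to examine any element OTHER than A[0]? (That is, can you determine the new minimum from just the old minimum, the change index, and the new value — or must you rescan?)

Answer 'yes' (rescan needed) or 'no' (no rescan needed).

Old min = -10 at index 0
Change at index 0: -10 -> 19
Index 0 WAS the min and new value 19 > old min -10. Must rescan other elements to find the new min.
Needs rescan: yes

Answer: yes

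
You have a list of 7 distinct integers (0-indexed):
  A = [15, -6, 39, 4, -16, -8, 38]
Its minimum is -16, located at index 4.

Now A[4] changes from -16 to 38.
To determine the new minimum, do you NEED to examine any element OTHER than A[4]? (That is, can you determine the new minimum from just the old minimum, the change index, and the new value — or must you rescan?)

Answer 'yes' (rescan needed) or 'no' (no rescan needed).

Old min = -16 at index 4
Change at index 4: -16 -> 38
Index 4 WAS the min and new value 38 > old min -16. Must rescan other elements to find the new min.
Needs rescan: yes

Answer: yes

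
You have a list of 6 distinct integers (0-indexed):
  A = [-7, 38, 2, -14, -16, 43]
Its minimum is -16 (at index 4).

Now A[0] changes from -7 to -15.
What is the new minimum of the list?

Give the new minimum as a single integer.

Answer: -16

Derivation:
Old min = -16 (at index 4)
Change: A[0] -7 -> -15
Changed element was NOT the old min.
  New min = min(old_min, new_val) = min(-16, -15) = -16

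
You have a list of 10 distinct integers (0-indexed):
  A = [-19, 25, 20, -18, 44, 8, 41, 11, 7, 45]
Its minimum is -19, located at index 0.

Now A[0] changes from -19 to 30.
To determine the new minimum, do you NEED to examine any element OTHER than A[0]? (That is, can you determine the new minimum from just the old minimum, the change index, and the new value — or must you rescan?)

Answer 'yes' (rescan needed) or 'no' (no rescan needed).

Answer: yes

Derivation:
Old min = -19 at index 0
Change at index 0: -19 -> 30
Index 0 WAS the min and new value 30 > old min -19. Must rescan other elements to find the new min.
Needs rescan: yes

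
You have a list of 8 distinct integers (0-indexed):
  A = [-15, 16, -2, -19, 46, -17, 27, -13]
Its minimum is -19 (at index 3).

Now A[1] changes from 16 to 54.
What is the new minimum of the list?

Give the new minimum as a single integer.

Old min = -19 (at index 3)
Change: A[1] 16 -> 54
Changed element was NOT the old min.
  New min = min(old_min, new_val) = min(-19, 54) = -19

Answer: -19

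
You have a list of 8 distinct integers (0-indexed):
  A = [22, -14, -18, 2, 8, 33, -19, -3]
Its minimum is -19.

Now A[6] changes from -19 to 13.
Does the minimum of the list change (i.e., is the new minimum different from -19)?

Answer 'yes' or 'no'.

Answer: yes

Derivation:
Old min = -19
Change: A[6] -19 -> 13
Changed element was the min; new min must be rechecked.
New min = -18; changed? yes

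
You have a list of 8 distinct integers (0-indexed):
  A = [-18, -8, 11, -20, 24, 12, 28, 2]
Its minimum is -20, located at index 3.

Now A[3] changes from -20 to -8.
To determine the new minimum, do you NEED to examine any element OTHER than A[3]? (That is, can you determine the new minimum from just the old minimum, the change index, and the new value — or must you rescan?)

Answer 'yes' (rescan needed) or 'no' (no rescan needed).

Old min = -20 at index 3
Change at index 3: -20 -> -8
Index 3 WAS the min and new value -8 > old min -20. Must rescan other elements to find the new min.
Needs rescan: yes

Answer: yes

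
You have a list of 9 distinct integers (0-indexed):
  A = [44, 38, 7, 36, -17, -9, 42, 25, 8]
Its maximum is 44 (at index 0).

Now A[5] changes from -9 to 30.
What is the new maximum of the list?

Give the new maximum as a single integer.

Old max = 44 (at index 0)
Change: A[5] -9 -> 30
Changed element was NOT the old max.
  New max = max(old_max, new_val) = max(44, 30) = 44

Answer: 44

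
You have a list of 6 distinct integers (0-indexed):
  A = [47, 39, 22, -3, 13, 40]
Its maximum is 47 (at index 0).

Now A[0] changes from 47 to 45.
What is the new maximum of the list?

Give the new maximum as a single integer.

Answer: 45

Derivation:
Old max = 47 (at index 0)
Change: A[0] 47 -> 45
Changed element WAS the max -> may need rescan.
  Max of remaining elements: 40
  New max = max(45, 40) = 45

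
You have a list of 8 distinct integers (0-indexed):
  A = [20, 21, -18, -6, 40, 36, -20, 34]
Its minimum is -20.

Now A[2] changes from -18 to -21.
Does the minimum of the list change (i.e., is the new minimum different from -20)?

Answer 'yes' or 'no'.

Old min = -20
Change: A[2] -18 -> -21
Changed element was NOT the min; min changes only if -21 < -20.
New min = -21; changed? yes

Answer: yes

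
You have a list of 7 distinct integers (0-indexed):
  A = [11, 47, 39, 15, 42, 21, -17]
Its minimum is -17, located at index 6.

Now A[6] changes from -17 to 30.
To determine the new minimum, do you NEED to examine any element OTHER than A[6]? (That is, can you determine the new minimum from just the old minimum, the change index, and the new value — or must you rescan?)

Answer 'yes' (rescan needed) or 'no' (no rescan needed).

Old min = -17 at index 6
Change at index 6: -17 -> 30
Index 6 WAS the min and new value 30 > old min -17. Must rescan other elements to find the new min.
Needs rescan: yes

Answer: yes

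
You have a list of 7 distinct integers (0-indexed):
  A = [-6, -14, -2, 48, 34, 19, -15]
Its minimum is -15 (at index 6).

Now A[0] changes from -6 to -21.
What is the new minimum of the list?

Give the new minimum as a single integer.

Answer: -21

Derivation:
Old min = -15 (at index 6)
Change: A[0] -6 -> -21
Changed element was NOT the old min.
  New min = min(old_min, new_val) = min(-15, -21) = -21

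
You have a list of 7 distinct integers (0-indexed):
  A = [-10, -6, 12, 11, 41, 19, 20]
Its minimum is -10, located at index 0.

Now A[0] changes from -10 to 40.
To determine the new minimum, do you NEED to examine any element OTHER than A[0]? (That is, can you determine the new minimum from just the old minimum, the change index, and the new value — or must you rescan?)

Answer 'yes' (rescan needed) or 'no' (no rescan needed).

Old min = -10 at index 0
Change at index 0: -10 -> 40
Index 0 WAS the min and new value 40 > old min -10. Must rescan other elements to find the new min.
Needs rescan: yes

Answer: yes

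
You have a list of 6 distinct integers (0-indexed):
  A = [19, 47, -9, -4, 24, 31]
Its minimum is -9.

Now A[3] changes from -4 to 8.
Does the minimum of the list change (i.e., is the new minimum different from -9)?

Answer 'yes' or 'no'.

Old min = -9
Change: A[3] -4 -> 8
Changed element was NOT the min; min changes only if 8 < -9.
New min = -9; changed? no

Answer: no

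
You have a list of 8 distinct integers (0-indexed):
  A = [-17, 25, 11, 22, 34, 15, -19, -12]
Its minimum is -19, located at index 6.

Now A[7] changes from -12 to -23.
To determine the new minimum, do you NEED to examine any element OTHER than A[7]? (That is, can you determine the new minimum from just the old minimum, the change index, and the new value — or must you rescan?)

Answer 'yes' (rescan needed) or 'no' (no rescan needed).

Old min = -19 at index 6
Change at index 7: -12 -> -23
Index 7 was NOT the min. New min = min(-19, -23). No rescan of other elements needed.
Needs rescan: no

Answer: no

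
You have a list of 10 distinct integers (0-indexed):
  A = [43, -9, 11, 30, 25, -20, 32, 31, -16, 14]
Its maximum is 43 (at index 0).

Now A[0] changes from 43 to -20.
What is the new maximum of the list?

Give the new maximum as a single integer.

Answer: 32

Derivation:
Old max = 43 (at index 0)
Change: A[0] 43 -> -20
Changed element WAS the max -> may need rescan.
  Max of remaining elements: 32
  New max = max(-20, 32) = 32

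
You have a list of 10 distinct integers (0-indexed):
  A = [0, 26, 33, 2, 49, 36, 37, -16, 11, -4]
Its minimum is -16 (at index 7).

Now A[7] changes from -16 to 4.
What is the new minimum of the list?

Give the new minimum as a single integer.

Answer: -4

Derivation:
Old min = -16 (at index 7)
Change: A[7] -16 -> 4
Changed element WAS the min. Need to check: is 4 still <= all others?
  Min of remaining elements: -4
  New min = min(4, -4) = -4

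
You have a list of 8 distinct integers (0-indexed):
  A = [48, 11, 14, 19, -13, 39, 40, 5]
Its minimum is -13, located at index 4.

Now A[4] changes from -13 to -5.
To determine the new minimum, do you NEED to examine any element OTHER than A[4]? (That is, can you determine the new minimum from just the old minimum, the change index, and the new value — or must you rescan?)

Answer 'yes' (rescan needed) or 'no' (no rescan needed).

Answer: yes

Derivation:
Old min = -13 at index 4
Change at index 4: -13 -> -5
Index 4 WAS the min and new value -5 > old min -13. Must rescan other elements to find the new min.
Needs rescan: yes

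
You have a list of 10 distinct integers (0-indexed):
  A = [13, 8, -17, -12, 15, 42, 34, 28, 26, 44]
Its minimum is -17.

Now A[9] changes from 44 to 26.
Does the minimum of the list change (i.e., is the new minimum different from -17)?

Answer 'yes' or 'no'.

Old min = -17
Change: A[9] 44 -> 26
Changed element was NOT the min; min changes only if 26 < -17.
New min = -17; changed? no

Answer: no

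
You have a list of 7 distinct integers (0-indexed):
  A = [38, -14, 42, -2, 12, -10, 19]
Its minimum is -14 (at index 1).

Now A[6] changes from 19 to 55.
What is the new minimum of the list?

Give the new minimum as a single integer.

Answer: -14

Derivation:
Old min = -14 (at index 1)
Change: A[6] 19 -> 55
Changed element was NOT the old min.
  New min = min(old_min, new_val) = min(-14, 55) = -14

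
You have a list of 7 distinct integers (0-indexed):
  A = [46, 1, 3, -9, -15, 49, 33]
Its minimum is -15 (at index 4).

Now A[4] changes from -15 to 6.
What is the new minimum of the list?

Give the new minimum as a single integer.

Answer: -9

Derivation:
Old min = -15 (at index 4)
Change: A[4] -15 -> 6
Changed element WAS the min. Need to check: is 6 still <= all others?
  Min of remaining elements: -9
  New min = min(6, -9) = -9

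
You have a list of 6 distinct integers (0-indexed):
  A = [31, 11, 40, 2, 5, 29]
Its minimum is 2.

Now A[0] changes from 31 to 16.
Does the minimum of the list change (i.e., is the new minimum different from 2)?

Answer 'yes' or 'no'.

Old min = 2
Change: A[0] 31 -> 16
Changed element was NOT the min; min changes only if 16 < 2.
New min = 2; changed? no

Answer: no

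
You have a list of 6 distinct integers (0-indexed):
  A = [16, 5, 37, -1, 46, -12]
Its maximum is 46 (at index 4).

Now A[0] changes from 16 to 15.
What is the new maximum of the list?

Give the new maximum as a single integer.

Answer: 46

Derivation:
Old max = 46 (at index 4)
Change: A[0] 16 -> 15
Changed element was NOT the old max.
  New max = max(old_max, new_val) = max(46, 15) = 46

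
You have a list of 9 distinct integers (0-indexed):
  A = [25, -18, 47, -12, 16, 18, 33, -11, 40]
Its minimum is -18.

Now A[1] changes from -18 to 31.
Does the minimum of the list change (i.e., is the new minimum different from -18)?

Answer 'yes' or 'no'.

Old min = -18
Change: A[1] -18 -> 31
Changed element was the min; new min must be rechecked.
New min = -12; changed? yes

Answer: yes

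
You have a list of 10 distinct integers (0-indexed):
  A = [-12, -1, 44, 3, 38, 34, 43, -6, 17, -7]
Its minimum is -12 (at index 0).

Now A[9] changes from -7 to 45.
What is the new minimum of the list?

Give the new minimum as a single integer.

Old min = -12 (at index 0)
Change: A[9] -7 -> 45
Changed element was NOT the old min.
  New min = min(old_min, new_val) = min(-12, 45) = -12

Answer: -12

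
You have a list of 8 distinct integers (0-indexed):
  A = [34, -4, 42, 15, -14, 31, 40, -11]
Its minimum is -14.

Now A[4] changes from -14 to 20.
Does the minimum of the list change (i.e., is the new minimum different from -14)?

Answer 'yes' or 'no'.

Answer: yes

Derivation:
Old min = -14
Change: A[4] -14 -> 20
Changed element was the min; new min must be rechecked.
New min = -11; changed? yes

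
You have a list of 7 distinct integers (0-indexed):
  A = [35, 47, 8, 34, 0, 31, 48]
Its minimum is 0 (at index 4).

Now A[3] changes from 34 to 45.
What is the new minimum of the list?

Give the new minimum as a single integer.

Answer: 0

Derivation:
Old min = 0 (at index 4)
Change: A[3] 34 -> 45
Changed element was NOT the old min.
  New min = min(old_min, new_val) = min(0, 45) = 0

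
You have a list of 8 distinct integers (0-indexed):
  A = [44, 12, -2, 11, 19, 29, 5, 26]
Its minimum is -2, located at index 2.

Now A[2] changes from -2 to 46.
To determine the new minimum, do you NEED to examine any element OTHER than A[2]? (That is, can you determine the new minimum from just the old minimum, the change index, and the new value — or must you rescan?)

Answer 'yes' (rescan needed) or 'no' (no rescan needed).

Old min = -2 at index 2
Change at index 2: -2 -> 46
Index 2 WAS the min and new value 46 > old min -2. Must rescan other elements to find the new min.
Needs rescan: yes

Answer: yes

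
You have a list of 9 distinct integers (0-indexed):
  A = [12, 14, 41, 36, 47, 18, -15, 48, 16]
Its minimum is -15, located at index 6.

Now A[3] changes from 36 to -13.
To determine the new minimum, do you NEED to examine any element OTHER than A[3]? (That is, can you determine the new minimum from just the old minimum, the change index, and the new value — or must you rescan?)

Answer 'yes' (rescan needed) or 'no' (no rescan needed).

Old min = -15 at index 6
Change at index 3: 36 -> -13
Index 3 was NOT the min. New min = min(-15, -13). No rescan of other elements needed.
Needs rescan: no

Answer: no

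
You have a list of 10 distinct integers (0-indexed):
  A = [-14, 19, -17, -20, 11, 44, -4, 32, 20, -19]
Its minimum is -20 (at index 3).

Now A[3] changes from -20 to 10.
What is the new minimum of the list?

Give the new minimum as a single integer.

Answer: -19

Derivation:
Old min = -20 (at index 3)
Change: A[3] -20 -> 10
Changed element WAS the min. Need to check: is 10 still <= all others?
  Min of remaining elements: -19
  New min = min(10, -19) = -19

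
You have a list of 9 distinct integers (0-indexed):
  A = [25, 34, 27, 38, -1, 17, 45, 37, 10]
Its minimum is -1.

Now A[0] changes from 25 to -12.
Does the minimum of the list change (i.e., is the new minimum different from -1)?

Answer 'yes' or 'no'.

Old min = -1
Change: A[0] 25 -> -12
Changed element was NOT the min; min changes only if -12 < -1.
New min = -12; changed? yes

Answer: yes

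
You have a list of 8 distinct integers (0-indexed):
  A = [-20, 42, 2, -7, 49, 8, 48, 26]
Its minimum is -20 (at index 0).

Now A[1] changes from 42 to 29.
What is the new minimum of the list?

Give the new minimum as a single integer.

Old min = -20 (at index 0)
Change: A[1] 42 -> 29
Changed element was NOT the old min.
  New min = min(old_min, new_val) = min(-20, 29) = -20

Answer: -20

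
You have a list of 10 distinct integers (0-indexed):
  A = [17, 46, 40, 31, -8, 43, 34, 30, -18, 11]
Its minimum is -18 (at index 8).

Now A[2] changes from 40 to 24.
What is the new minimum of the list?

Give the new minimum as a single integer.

Old min = -18 (at index 8)
Change: A[2] 40 -> 24
Changed element was NOT the old min.
  New min = min(old_min, new_val) = min(-18, 24) = -18

Answer: -18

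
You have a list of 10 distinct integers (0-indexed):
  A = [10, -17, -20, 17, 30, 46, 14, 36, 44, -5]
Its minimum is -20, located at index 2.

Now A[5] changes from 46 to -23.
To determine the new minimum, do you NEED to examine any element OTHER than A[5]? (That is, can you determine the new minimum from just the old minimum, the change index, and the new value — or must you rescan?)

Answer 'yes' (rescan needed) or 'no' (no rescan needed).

Answer: no

Derivation:
Old min = -20 at index 2
Change at index 5: 46 -> -23
Index 5 was NOT the min. New min = min(-20, -23). No rescan of other elements needed.
Needs rescan: no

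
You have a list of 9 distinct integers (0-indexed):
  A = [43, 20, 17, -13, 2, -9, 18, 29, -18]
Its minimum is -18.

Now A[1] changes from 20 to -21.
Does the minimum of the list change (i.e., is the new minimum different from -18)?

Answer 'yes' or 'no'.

Answer: yes

Derivation:
Old min = -18
Change: A[1] 20 -> -21
Changed element was NOT the min; min changes only if -21 < -18.
New min = -21; changed? yes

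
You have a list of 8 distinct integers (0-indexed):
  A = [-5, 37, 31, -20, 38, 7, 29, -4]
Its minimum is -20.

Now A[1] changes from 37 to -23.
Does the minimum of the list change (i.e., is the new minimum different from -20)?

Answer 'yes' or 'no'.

Old min = -20
Change: A[1] 37 -> -23
Changed element was NOT the min; min changes only if -23 < -20.
New min = -23; changed? yes

Answer: yes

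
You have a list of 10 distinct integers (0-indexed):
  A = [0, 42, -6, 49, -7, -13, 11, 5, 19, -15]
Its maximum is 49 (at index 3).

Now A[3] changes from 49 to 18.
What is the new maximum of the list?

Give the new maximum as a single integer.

Old max = 49 (at index 3)
Change: A[3] 49 -> 18
Changed element WAS the max -> may need rescan.
  Max of remaining elements: 42
  New max = max(18, 42) = 42

Answer: 42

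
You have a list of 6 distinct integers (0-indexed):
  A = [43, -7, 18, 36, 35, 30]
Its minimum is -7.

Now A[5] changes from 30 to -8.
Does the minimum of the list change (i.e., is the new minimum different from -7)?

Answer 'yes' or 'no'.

Old min = -7
Change: A[5] 30 -> -8
Changed element was NOT the min; min changes only if -8 < -7.
New min = -8; changed? yes

Answer: yes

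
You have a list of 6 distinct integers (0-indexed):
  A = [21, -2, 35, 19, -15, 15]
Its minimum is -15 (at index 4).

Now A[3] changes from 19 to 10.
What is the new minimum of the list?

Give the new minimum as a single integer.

Old min = -15 (at index 4)
Change: A[3] 19 -> 10
Changed element was NOT the old min.
  New min = min(old_min, new_val) = min(-15, 10) = -15

Answer: -15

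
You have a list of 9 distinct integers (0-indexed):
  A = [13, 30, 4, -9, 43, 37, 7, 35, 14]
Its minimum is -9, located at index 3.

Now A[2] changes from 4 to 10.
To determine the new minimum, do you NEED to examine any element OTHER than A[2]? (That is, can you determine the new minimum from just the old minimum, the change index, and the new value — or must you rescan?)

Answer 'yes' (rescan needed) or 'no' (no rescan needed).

Answer: no

Derivation:
Old min = -9 at index 3
Change at index 2: 4 -> 10
Index 2 was NOT the min. New min = min(-9, 10). No rescan of other elements needed.
Needs rescan: no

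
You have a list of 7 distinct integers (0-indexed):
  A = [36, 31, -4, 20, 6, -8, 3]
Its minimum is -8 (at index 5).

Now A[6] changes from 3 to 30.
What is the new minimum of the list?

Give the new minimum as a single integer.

Old min = -8 (at index 5)
Change: A[6] 3 -> 30
Changed element was NOT the old min.
  New min = min(old_min, new_val) = min(-8, 30) = -8

Answer: -8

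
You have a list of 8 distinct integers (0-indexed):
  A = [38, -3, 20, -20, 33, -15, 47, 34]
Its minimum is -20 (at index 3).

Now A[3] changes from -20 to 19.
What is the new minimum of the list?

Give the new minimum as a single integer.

Answer: -15

Derivation:
Old min = -20 (at index 3)
Change: A[3] -20 -> 19
Changed element WAS the min. Need to check: is 19 still <= all others?
  Min of remaining elements: -15
  New min = min(19, -15) = -15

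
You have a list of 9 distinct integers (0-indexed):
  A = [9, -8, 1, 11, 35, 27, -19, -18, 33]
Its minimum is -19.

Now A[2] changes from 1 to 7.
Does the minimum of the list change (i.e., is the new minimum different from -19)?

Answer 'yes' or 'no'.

Answer: no

Derivation:
Old min = -19
Change: A[2] 1 -> 7
Changed element was NOT the min; min changes only if 7 < -19.
New min = -19; changed? no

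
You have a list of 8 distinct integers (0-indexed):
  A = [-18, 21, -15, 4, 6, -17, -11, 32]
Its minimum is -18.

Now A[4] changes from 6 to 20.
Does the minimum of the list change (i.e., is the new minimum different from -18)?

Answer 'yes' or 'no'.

Old min = -18
Change: A[4] 6 -> 20
Changed element was NOT the min; min changes only if 20 < -18.
New min = -18; changed? no

Answer: no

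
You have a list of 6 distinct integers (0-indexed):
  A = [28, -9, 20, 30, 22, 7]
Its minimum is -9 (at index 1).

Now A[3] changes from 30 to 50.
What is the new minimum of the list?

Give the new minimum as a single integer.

Old min = -9 (at index 1)
Change: A[3] 30 -> 50
Changed element was NOT the old min.
  New min = min(old_min, new_val) = min(-9, 50) = -9

Answer: -9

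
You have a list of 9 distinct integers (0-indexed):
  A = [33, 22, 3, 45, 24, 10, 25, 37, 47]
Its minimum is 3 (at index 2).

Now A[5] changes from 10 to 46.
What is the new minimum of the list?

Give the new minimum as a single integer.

Old min = 3 (at index 2)
Change: A[5] 10 -> 46
Changed element was NOT the old min.
  New min = min(old_min, new_val) = min(3, 46) = 3

Answer: 3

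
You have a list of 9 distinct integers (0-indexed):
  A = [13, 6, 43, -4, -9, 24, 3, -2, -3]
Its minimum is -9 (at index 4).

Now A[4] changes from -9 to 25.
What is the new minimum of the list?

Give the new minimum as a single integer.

Answer: -4

Derivation:
Old min = -9 (at index 4)
Change: A[4] -9 -> 25
Changed element WAS the min. Need to check: is 25 still <= all others?
  Min of remaining elements: -4
  New min = min(25, -4) = -4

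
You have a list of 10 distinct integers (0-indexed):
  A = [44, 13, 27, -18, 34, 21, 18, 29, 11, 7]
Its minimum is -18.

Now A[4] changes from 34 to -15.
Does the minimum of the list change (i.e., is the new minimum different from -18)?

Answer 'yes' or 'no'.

Old min = -18
Change: A[4] 34 -> -15
Changed element was NOT the min; min changes only if -15 < -18.
New min = -18; changed? no

Answer: no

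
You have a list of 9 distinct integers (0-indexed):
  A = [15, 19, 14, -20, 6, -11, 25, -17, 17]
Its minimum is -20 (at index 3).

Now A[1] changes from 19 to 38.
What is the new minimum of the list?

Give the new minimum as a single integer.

Answer: -20

Derivation:
Old min = -20 (at index 3)
Change: A[1] 19 -> 38
Changed element was NOT the old min.
  New min = min(old_min, new_val) = min(-20, 38) = -20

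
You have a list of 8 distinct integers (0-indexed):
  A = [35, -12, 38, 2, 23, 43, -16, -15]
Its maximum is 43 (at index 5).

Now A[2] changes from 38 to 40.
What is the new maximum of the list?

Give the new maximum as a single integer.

Old max = 43 (at index 5)
Change: A[2] 38 -> 40
Changed element was NOT the old max.
  New max = max(old_max, new_val) = max(43, 40) = 43

Answer: 43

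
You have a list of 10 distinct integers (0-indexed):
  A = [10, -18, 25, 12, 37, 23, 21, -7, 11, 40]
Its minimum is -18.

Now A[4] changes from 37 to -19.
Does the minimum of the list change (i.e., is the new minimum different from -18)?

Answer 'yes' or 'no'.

Old min = -18
Change: A[4] 37 -> -19
Changed element was NOT the min; min changes only if -19 < -18.
New min = -19; changed? yes

Answer: yes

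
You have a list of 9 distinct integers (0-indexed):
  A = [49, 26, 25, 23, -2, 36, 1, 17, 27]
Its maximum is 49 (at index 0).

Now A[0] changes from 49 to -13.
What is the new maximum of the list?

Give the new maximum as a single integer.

Answer: 36

Derivation:
Old max = 49 (at index 0)
Change: A[0] 49 -> -13
Changed element WAS the max -> may need rescan.
  Max of remaining elements: 36
  New max = max(-13, 36) = 36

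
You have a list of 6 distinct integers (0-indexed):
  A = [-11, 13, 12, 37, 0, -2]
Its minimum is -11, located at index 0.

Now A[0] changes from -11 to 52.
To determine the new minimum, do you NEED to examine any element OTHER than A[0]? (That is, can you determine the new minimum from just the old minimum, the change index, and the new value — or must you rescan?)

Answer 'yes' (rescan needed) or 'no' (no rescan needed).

Answer: yes

Derivation:
Old min = -11 at index 0
Change at index 0: -11 -> 52
Index 0 WAS the min and new value 52 > old min -11. Must rescan other elements to find the new min.
Needs rescan: yes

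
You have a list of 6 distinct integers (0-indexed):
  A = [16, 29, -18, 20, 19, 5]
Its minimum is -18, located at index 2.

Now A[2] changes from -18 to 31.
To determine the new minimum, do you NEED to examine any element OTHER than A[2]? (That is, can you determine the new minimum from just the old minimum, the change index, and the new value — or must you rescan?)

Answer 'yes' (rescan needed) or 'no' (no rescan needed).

Old min = -18 at index 2
Change at index 2: -18 -> 31
Index 2 WAS the min and new value 31 > old min -18. Must rescan other elements to find the new min.
Needs rescan: yes

Answer: yes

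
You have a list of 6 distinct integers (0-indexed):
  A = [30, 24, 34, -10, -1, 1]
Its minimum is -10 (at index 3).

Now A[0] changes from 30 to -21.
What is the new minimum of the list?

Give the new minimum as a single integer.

Old min = -10 (at index 3)
Change: A[0] 30 -> -21
Changed element was NOT the old min.
  New min = min(old_min, new_val) = min(-10, -21) = -21

Answer: -21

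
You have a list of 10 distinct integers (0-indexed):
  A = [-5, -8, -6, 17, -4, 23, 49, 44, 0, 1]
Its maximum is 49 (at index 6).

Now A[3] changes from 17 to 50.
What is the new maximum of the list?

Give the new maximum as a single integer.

Old max = 49 (at index 6)
Change: A[3] 17 -> 50
Changed element was NOT the old max.
  New max = max(old_max, new_val) = max(49, 50) = 50

Answer: 50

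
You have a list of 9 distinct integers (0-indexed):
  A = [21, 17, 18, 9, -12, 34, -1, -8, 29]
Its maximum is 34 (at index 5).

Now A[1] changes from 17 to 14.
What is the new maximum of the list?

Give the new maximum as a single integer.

Answer: 34

Derivation:
Old max = 34 (at index 5)
Change: A[1] 17 -> 14
Changed element was NOT the old max.
  New max = max(old_max, new_val) = max(34, 14) = 34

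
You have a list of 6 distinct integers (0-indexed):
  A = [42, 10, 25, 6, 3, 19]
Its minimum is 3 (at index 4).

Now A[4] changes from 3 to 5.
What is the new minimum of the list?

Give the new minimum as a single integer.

Answer: 5

Derivation:
Old min = 3 (at index 4)
Change: A[4] 3 -> 5
Changed element WAS the min. Need to check: is 5 still <= all others?
  Min of remaining elements: 6
  New min = min(5, 6) = 5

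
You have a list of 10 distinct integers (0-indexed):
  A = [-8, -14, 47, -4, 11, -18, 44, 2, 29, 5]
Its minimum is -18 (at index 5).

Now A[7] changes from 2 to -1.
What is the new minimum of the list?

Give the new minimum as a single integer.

Old min = -18 (at index 5)
Change: A[7] 2 -> -1
Changed element was NOT the old min.
  New min = min(old_min, new_val) = min(-18, -1) = -18

Answer: -18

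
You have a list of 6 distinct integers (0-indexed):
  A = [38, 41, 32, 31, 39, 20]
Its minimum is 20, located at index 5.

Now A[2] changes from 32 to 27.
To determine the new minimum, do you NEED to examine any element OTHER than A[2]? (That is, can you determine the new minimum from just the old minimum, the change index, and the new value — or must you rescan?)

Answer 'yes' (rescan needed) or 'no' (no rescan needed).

Answer: no

Derivation:
Old min = 20 at index 5
Change at index 2: 32 -> 27
Index 2 was NOT the min. New min = min(20, 27). No rescan of other elements needed.
Needs rescan: no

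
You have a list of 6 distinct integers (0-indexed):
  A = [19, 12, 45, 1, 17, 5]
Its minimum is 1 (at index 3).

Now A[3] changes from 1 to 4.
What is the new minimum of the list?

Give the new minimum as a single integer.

Old min = 1 (at index 3)
Change: A[3] 1 -> 4
Changed element WAS the min. Need to check: is 4 still <= all others?
  Min of remaining elements: 5
  New min = min(4, 5) = 4

Answer: 4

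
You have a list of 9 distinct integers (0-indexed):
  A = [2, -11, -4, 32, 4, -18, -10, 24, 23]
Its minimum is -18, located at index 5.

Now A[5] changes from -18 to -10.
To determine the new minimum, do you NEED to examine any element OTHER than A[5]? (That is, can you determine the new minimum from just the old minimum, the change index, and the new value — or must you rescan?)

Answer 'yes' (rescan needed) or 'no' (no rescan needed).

Old min = -18 at index 5
Change at index 5: -18 -> -10
Index 5 WAS the min and new value -10 > old min -18. Must rescan other elements to find the new min.
Needs rescan: yes

Answer: yes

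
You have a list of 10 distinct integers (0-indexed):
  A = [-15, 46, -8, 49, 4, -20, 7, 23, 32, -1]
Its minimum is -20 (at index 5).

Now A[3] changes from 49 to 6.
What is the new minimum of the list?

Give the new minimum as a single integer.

Answer: -20

Derivation:
Old min = -20 (at index 5)
Change: A[3] 49 -> 6
Changed element was NOT the old min.
  New min = min(old_min, new_val) = min(-20, 6) = -20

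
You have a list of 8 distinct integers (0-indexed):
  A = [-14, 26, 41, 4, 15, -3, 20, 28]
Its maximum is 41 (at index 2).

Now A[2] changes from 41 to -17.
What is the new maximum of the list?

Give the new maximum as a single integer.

Old max = 41 (at index 2)
Change: A[2] 41 -> -17
Changed element WAS the max -> may need rescan.
  Max of remaining elements: 28
  New max = max(-17, 28) = 28

Answer: 28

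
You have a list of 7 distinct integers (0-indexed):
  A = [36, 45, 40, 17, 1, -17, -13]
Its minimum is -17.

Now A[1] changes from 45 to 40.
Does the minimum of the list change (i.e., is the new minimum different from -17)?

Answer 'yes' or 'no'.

Old min = -17
Change: A[1] 45 -> 40
Changed element was NOT the min; min changes only if 40 < -17.
New min = -17; changed? no

Answer: no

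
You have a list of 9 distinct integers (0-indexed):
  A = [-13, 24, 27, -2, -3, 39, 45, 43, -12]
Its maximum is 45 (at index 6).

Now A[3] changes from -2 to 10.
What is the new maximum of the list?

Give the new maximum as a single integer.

Answer: 45

Derivation:
Old max = 45 (at index 6)
Change: A[3] -2 -> 10
Changed element was NOT the old max.
  New max = max(old_max, new_val) = max(45, 10) = 45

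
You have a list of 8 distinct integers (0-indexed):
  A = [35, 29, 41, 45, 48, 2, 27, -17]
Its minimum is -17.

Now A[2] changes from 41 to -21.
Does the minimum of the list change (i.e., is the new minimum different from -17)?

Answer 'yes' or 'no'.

Answer: yes

Derivation:
Old min = -17
Change: A[2] 41 -> -21
Changed element was NOT the min; min changes only if -21 < -17.
New min = -21; changed? yes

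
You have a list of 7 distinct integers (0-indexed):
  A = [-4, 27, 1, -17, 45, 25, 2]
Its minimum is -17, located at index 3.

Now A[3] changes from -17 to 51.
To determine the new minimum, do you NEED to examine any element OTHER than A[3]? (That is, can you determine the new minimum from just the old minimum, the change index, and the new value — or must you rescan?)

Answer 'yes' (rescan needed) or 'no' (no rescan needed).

Old min = -17 at index 3
Change at index 3: -17 -> 51
Index 3 WAS the min and new value 51 > old min -17. Must rescan other elements to find the new min.
Needs rescan: yes

Answer: yes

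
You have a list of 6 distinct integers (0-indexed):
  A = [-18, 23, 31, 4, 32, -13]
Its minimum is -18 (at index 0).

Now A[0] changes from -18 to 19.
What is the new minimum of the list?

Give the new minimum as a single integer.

Old min = -18 (at index 0)
Change: A[0] -18 -> 19
Changed element WAS the min. Need to check: is 19 still <= all others?
  Min of remaining elements: -13
  New min = min(19, -13) = -13

Answer: -13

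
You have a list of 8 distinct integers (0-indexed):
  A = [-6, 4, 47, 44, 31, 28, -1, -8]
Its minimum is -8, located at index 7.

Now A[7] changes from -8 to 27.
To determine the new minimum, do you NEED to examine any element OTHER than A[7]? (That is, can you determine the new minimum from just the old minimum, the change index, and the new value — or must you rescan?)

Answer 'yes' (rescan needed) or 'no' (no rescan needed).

Old min = -8 at index 7
Change at index 7: -8 -> 27
Index 7 WAS the min and new value 27 > old min -8. Must rescan other elements to find the new min.
Needs rescan: yes

Answer: yes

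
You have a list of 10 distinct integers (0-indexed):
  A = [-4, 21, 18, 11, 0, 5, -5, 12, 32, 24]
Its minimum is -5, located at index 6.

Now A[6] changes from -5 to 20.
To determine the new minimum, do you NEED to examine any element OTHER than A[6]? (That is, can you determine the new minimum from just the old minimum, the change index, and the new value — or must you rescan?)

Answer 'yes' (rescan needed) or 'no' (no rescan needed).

Old min = -5 at index 6
Change at index 6: -5 -> 20
Index 6 WAS the min and new value 20 > old min -5. Must rescan other elements to find the new min.
Needs rescan: yes

Answer: yes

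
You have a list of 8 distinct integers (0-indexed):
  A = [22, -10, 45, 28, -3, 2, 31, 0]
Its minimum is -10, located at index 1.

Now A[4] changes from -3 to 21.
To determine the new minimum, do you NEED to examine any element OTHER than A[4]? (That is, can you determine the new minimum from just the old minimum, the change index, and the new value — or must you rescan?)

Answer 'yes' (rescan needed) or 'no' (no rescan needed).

Answer: no

Derivation:
Old min = -10 at index 1
Change at index 4: -3 -> 21
Index 4 was NOT the min. New min = min(-10, 21). No rescan of other elements needed.
Needs rescan: no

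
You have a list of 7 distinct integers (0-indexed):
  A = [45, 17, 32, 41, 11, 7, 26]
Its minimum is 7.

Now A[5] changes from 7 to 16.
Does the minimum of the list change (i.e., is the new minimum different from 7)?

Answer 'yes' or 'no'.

Answer: yes

Derivation:
Old min = 7
Change: A[5] 7 -> 16
Changed element was the min; new min must be rechecked.
New min = 11; changed? yes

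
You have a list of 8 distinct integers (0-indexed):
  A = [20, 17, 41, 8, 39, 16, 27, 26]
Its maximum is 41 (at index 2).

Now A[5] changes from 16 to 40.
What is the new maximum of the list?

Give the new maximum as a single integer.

Answer: 41

Derivation:
Old max = 41 (at index 2)
Change: A[5] 16 -> 40
Changed element was NOT the old max.
  New max = max(old_max, new_val) = max(41, 40) = 41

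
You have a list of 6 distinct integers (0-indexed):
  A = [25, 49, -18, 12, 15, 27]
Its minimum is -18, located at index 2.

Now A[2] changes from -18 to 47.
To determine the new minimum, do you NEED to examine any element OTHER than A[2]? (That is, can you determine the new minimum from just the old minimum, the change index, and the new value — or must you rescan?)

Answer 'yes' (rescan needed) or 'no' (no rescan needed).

Old min = -18 at index 2
Change at index 2: -18 -> 47
Index 2 WAS the min and new value 47 > old min -18. Must rescan other elements to find the new min.
Needs rescan: yes

Answer: yes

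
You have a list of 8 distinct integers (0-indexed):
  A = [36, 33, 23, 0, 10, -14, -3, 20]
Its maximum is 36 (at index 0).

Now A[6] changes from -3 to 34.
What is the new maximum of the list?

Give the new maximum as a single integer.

Answer: 36

Derivation:
Old max = 36 (at index 0)
Change: A[6] -3 -> 34
Changed element was NOT the old max.
  New max = max(old_max, new_val) = max(36, 34) = 36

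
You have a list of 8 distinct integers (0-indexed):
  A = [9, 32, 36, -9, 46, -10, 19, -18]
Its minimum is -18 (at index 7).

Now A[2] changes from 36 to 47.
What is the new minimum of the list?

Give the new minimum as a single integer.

Answer: -18

Derivation:
Old min = -18 (at index 7)
Change: A[2] 36 -> 47
Changed element was NOT the old min.
  New min = min(old_min, new_val) = min(-18, 47) = -18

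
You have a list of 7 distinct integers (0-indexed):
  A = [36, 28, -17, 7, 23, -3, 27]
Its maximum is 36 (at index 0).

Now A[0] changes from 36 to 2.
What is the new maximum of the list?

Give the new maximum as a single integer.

Answer: 28

Derivation:
Old max = 36 (at index 0)
Change: A[0] 36 -> 2
Changed element WAS the max -> may need rescan.
  Max of remaining elements: 28
  New max = max(2, 28) = 28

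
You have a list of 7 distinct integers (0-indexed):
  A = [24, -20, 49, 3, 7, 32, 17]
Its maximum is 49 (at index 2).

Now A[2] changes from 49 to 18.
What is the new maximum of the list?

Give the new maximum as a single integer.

Answer: 32

Derivation:
Old max = 49 (at index 2)
Change: A[2] 49 -> 18
Changed element WAS the max -> may need rescan.
  Max of remaining elements: 32
  New max = max(18, 32) = 32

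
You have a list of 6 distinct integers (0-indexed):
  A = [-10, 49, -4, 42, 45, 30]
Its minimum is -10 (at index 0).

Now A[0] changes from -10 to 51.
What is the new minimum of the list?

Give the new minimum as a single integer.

Answer: -4

Derivation:
Old min = -10 (at index 0)
Change: A[0] -10 -> 51
Changed element WAS the min. Need to check: is 51 still <= all others?
  Min of remaining elements: -4
  New min = min(51, -4) = -4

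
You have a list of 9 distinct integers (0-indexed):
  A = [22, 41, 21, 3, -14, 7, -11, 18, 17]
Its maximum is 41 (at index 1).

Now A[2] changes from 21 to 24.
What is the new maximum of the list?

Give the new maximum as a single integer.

Answer: 41

Derivation:
Old max = 41 (at index 1)
Change: A[2] 21 -> 24
Changed element was NOT the old max.
  New max = max(old_max, new_val) = max(41, 24) = 41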